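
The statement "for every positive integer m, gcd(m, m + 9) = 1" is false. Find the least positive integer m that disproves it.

m = 3

A counterexample is any positive integer m such that gcd(m, m + 9) > 1; we check each in order.
m = 1: gcd(1, 10) = 1.
m = 2: gcd(2, 11) = 1.
m = 3: gcd(3, 12) = 3.
Thus m = 3 disproves the claim, and no smaller m works.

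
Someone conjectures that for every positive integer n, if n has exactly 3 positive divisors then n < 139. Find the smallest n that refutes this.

n = 169

For n = 4, 9, 25, 49, 121 the conclusion holds.
n = 169: τ(169) = 3; 169 ≥ 139.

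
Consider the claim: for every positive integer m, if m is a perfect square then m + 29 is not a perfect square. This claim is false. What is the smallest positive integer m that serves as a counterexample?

m = 196

We need the least positive integer m for which m is a perfect square but m + 29 is a perfect square.
For m = 1, 4, 9, 16, …, 121, 144, 169 the conclusion holds.
m = 196: 196 = 14² and 196 + 29 = 225 = 15².
So m = 196 is the smallest counterexample.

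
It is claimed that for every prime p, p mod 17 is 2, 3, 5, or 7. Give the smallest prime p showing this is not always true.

The first 4 eligible values, up to p = 7, all satisfy the conclusion.
p = 11: 11 mod 17 = 11 — not in {2, 3, 5, 7}.

p = 11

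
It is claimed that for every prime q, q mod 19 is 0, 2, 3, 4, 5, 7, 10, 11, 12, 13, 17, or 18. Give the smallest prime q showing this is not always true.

q = 47

A counterexample is any prime q such that the claim fails; we check each in order.
For q = 2, 3, 5, 7, …, 37, 41, 43 the conclusion holds.
q = 47: 47 mod 19 = 9 — not in {0, 2, 3, 4, 5, 7, 10, 11, 12, 13, 17, 18}.
Hence q = 47 is a counterexample.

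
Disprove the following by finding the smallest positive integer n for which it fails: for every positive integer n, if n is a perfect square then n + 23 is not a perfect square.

n = 121

We need the least positive integer n for which n is a perfect square but n + 23 is a perfect square.
For n = 1, 4, 9, 16, 25, 36, 49, 64, 81, 100 the conclusion holds.
n = 121: 121 = 11² and 121 + 23 = 144 = 12².
Thus n = 121 disproves the claim, and no smaller n works.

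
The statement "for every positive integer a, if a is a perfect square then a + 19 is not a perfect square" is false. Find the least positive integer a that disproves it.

Check each positive integer a in order until a is a perfect square but a + 19 is a perfect square.
For a = 1, 4, 9, 16, 25, 36, 49, 64 the conclusion holds.
a = 81: 81 = 9² and 81 + 19 = 100 = 10².

a = 81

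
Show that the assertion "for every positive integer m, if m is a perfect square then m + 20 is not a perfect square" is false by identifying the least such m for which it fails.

Check each positive integer m in order until m is a perfect square but m + 20 is a perfect square.
m = 1: 1 + 20 = 21, not a perfect square.
m = 4: 4 + 20 = 24, not a perfect square.
m = 9: 9 + 20 = 29, not a perfect square.
m = 16: 16 = 4² and 16 + 20 = 36 = 6².

m = 16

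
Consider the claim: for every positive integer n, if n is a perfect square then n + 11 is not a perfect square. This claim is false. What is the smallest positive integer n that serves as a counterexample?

n = 1: 1 + 11 = 12, not a perfect square.
n = 4: 4 + 11 = 15, not a perfect square.
n = 9: 9 + 11 = 20, not a perfect square.
n = 16: 16 + 11 = 27, not a perfect square.
n = 25: 25 = 5² and 25 + 11 = 36 = 6².
Thus n = 25 disproves the claim, and no smaller n works.

n = 25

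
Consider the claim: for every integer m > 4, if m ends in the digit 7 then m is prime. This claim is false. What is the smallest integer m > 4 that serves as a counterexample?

A counterexample is any integer m > 4 such that m ends in the digit 7 but m is not prime; we check each in order.
For m = 7, 17 the conclusion holds.
m = 27: 27 ends in 7; 27 = 3 × 9, composite.
So m = 27 is the smallest counterexample.

m = 27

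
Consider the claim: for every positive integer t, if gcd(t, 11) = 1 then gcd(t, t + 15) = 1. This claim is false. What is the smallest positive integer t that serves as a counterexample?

t = 1: gcd(1, 16) = 1.
t = 2: gcd(2, 17) = 1.
t = 3: gcd(3, 18) = 3.
So t = 3 is the smallest counterexample.

t = 3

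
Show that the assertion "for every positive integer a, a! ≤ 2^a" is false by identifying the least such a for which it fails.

a = 4

We need the least positive integer a for which a! > 2^a.
a = 1: a! = 1 and 2^a = 2, so 1 ≤ 2.
a = 2: a! = 2 and 2^a = 4, so 2 ≤ 4.
a = 3: a! = 6 and 2^a = 8, so 6 ≤ 8.
a = 4: a! = 24 and 2^a = 16, so 24 > 16.
Hence a = 4 is a counterexample.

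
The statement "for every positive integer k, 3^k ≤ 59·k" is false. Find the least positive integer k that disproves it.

We need the least positive integer k for which 3^k > 59·k.
For k = 1, 2, 3, 4, 5 the conclusion holds.
k = 6: 3^k = 729 and 59·k = 354, so 729 > 354.

k = 6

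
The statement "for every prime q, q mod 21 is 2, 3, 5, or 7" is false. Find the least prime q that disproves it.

q = 11

Check each prime q in order until the claim fails.
q = 2: 2 mod 21 = 2.
q = 3: 3 mod 21 = 3.
q = 5: 5 mod 21 = 5.
q = 7: 7 mod 21 = 7.
q = 11: 11 mod 21 = 11 — not in {2, 3, 5, 7}.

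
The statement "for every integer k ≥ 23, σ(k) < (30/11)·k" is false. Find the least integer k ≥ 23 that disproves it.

For k = 23, 24, 25, 26, …, 57, 58, 59 the conclusion holds.
k = 60: σ(60) = 168; 168 ≥ 1800/11.
So k = 60 is the smallest counterexample.

k = 60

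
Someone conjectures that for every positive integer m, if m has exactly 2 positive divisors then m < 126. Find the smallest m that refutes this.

We need the least positive integer m for which m has exactly 2 positive divisors but the claim fails.
The first 30 eligible values, up to m = 113, all satisfy the conclusion.
m = 127: τ(127) = 2; 127 ≥ 126.

m = 127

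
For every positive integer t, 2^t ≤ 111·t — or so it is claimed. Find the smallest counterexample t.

We need the least positive integer t for which 2^t > 111·t.
For t = 1, 2, 3, 4, 5, 6, 7, 8, 9, 10 the conclusion holds.
t = 11: 2^t = 2048 and 111·t = 1221, so 2048 > 1221.

t = 11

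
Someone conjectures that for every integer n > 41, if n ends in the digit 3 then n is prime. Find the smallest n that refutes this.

For n = 43, 53 the conclusion holds.
n = 63: 63 ends in 3; 63 = 3 × 21, composite.
Hence n = 63 is a counterexample.

n = 63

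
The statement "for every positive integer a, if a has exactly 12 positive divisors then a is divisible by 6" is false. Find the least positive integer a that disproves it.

Check each positive integer a in order until a has exactly 12 positive divisors but a is not divisible by 6.
The first 8 eligible values, up to a = 132, all satisfy the conclusion.
a = 140: τ(140) = 12; 140 mod 6 = 2.

a = 140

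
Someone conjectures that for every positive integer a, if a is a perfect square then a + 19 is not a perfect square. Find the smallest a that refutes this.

We need the least positive integer a for which a is a perfect square but a + 19 is a perfect square.
a = 1: 1 + 19 = 20, not a perfect square.
a = 4: 4 + 19 = 23, not a perfect square.
a = 9: 9 + 19 = 28, not a perfect square.
a = 16: 16 + 19 = 35, not a perfect square.
a = 25: 25 + 19 = 44, not a perfect square.
a = 36: 36 + 19 = 55, not a perfect square.
a = 49: 49 + 19 = 68, not a perfect square.
a = 64: 64 + 19 = 83, not a perfect square.
a = 81: 81 = 9² and 81 + 19 = 100 = 10².
Hence a = 81 is a counterexample.

a = 81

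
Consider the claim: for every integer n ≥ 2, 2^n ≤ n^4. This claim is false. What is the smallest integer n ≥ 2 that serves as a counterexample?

n = 17

A counterexample is any integer n ≥ 2 such that 2^n > n^4; we check each in order.
The first 15 eligible values, up to n = 16, all satisfy the conclusion.
n = 17: 2^n = 131072 and n^4 = 83521, so 131072 > 83521.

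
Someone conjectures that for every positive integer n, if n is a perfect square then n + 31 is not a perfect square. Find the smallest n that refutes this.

n = 225

For n = 1, 4, 9, 16, …, 144, 169, 196 the conclusion holds.
n = 225: 225 = 15² and 225 + 31 = 256 = 16².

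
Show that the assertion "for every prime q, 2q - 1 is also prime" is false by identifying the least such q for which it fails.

q = 5

For q = 2, 3 the conclusion holds.
q = 5: 2q - 1 = 9 = 3 × 3, not prime.
Hence q = 5 is a counterexample.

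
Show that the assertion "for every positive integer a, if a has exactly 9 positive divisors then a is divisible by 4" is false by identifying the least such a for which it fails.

a = 225

A counterexample is any positive integer a such that a has exactly 9 positive divisors but a is not divisible by 4; we check each in order.
a = 36: τ(36) = 9; 36 mod 4 = 0.
a = 100: τ(100) = 9; 100 mod 4 = 0.
a = 196: τ(196) = 9; 196 mod 4 = 0.
a = 225: τ(225) = 9; 225 mod 4 = 1.
Thus a = 225 disproves the claim, and no smaller a works.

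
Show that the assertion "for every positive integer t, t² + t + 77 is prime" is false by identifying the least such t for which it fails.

We need the least positive integer t for which t² + t + 77 is not prime.
For t = 1, 2, 3, 4, 5 the conclusion holds.
t = 6: t² + t + 77 = 119 = 7 × 17, composite.
So t = 6 is the smallest counterexample.

t = 6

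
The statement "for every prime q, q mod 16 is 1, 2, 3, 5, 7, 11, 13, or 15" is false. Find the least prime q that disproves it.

q = 41

We need the least prime q for which the claim fails.
For q = 2, 3, 5, 7, …, 29, 31, 37 the conclusion holds.
q = 41: 41 mod 16 = 9 — not in {1, 2, 3, 5, 7, 11, 13, 15}.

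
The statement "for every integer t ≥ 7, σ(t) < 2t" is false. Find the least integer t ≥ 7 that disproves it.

t = 12

For t = 7, 8, 9, 10, 11 the conclusion holds.
t = 12: σ(12) = 28; 28 ≥ 24.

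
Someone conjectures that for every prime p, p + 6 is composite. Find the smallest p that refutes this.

p = 2: p + 6 = 8 = 2 × 4, composite.
p = 3: p + 6 = 9 = 3 × 3, composite.
p = 5: p + 6 = 11, prime — not composite.
Thus p = 5 disproves the claim, and no smaller p works.

p = 5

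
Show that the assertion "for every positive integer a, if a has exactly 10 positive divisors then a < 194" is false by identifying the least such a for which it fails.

A counterexample is any positive integer a such that a has exactly 10 positive divisors but the claim fails; we check each in order.
a = 48: τ(48) = 10; 48 < 194.
a = 80: τ(80) = 10; 80 < 194.
a = 112: τ(112) = 10; 112 < 194.
a = 162: τ(162) = 10; 162 < 194.
a = 176: τ(176) = 10; 176 < 194.
a = 208: τ(208) = 10; 208 ≥ 194.
Thus a = 208 disproves the claim, and no smaller a works.

a = 208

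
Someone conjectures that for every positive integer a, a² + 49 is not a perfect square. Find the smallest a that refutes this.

We need the least positive integer a for which a² + 49 is a perfect square.
The first 23 eligible values, up to a = 23, all satisfy the conclusion.
a = 24: 24² + 49 = 625 = 25², a perfect square.
So a = 24 is the smallest counterexample.

a = 24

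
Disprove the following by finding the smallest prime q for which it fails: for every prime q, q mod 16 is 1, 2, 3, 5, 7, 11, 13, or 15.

q = 41

Check each prime q in order until the claim fails.
For q = 2, 3, 5, 7, …, 29, 31, 37 the conclusion holds.
q = 41: 41 mod 16 = 9 — not in {1, 2, 3, 5, 7, 11, 13, 15}.
Hence q = 41 is a counterexample.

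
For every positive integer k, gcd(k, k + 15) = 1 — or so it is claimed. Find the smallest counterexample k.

We need the least positive integer k for which gcd(k, k + 15) > 1.
k = 1: gcd(1, 16) = 1.
k = 2: gcd(2, 17) = 1.
k = 3: gcd(3, 18) = 3.

k = 3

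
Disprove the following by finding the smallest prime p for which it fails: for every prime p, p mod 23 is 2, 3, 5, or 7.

A counterexample is any prime p such that the claim fails; we check each in order.
p = 2: 2 mod 23 = 2.
p = 3: 3 mod 23 = 3.
p = 5: 5 mod 23 = 5.
p = 7: 7 mod 23 = 7.
p = 11: 11 mod 23 = 11 — not in {2, 3, 5, 7}.
Thus p = 11 disproves the claim, and no smaller p works.

p = 11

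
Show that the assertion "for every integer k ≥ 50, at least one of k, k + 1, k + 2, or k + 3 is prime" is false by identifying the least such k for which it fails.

A counterexample is any integer k ≥ 50 such that k, k + 1, k + 2, k + 3 are all composite; we check each in order.
The first 4 eligible values, up to k = 53, all satisfy the conclusion.
k = 54: 54 = 2 × 27; 55 = 5 × 11; 56 = 2 × 28; 57 = 3 × 19 — all composite.

k = 54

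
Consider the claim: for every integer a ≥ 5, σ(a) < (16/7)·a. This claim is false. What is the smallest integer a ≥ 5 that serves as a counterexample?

Check each integer a ≥ 5 in order until the claim fails.
For a = 5, 6, 7, 8, 9, 10, 11 the conclusion holds.
a = 12: σ(12) = 28; 28 ≥ 192/7.
Thus a = 12 disproves the claim, and no smaller a works.

a = 12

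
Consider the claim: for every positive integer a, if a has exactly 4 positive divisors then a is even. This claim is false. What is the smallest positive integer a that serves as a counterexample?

a = 15

For a = 6, 8, 10, 14 the conclusion holds.
a = 15: divisors of 15: 1, 3, 5, 15; 15 is odd.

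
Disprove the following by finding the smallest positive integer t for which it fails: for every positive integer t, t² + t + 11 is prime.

Check each positive integer t in order until t² + t + 11 is not prime.
The first 9 eligible values, up to t = 9, all satisfy the conclusion.
t = 10: t² + t + 11 = 121 = 11 × 11, composite.

t = 10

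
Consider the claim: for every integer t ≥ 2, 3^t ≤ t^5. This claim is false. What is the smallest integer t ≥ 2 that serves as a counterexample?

Check each integer t ≥ 2 in order until 3^t > t^5.
For t = 2, 3, 4, 5, 6, 7, 8, 9, 10 the conclusion holds.
t = 11: 3^t = 177147 and t^5 = 161051, so 177147 > 161051.

t = 11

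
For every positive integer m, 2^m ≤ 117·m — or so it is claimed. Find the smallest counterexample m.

m = 11

Check each positive integer m in order until 2^m > 117·m.
For m = 1, 2, 3, 4, 5, 6, 7, 8, 9, 10 the conclusion holds.
m = 11: 2^m = 2048 and 117·m = 1287, so 2048 > 1287.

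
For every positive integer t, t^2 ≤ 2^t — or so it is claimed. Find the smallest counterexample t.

t = 1: t^2 = 1 and 2^t = 2, so 1 ≤ 2.
t = 2: t^2 = 4 and 2^t = 4, so 4 ≤ 4.
t = 3: t^2 = 9 and 2^t = 8, so 9 > 8.

t = 3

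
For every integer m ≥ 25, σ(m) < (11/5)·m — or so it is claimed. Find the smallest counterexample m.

A counterexample is any integer m ≥ 25 such that the claim fails; we check each in order.
For m = 25, 26, 27, 28, 29 the conclusion holds.
m = 30: σ(30) = 72; 72 ≥ 66.
Hence m = 30 is a counterexample.

m = 30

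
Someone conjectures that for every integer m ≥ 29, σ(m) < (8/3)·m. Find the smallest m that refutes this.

We need the least integer m ≥ 29 for which the claim fails.
For m = 29, 30, 31, 32, …, 57, 58, 59 the conclusion holds.
m = 60: σ(60) = 168; 168 ≥ 160.

m = 60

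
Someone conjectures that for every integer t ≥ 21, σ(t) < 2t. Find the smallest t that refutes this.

t = 24

We need the least integer t ≥ 21 for which the claim fails.
For t = 21, 22, 23 the conclusion holds.
t = 24: σ(24) = 60; 60 ≥ 48.
So t = 24 is the smallest counterexample.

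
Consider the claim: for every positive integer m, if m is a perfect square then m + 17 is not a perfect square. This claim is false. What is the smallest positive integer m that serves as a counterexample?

m = 64

A counterexample is any positive integer m such that m is a perfect square but m + 17 is a perfect square; we check each in order.
The first 7 eligible values, up to m = 49, all satisfy the conclusion.
m = 64: 64 = 8² and 64 + 17 = 81 = 9².
Thus m = 64 disproves the claim, and no smaller m works.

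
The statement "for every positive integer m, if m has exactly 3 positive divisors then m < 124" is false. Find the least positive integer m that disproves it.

We need the least positive integer m for which m has exactly 3 positive divisors but the claim fails.
m = 4: τ(4) = 3; 4 < 124.
m = 9: τ(9) = 3; 9 < 124.
m = 25: τ(25) = 3; 25 < 124.
m = 49: τ(49) = 3; 49 < 124.
m = 121: τ(121) = 3; 121 < 124.
m = 169: τ(169) = 3; 169 ≥ 124.
Hence m = 169 is a counterexample.

m = 169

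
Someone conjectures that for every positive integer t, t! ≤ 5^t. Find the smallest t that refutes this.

A counterexample is any positive integer t such that t! > 5^t; we check each in order.
For t = 1, 2, 3, 4, …, 9, 10, 11 the conclusion holds.
t = 12: t! = 479001600 and 5^t = 244140625, so 479001600 > 244140625.
Thus t = 12 disproves the claim, and no smaller t works.

t = 12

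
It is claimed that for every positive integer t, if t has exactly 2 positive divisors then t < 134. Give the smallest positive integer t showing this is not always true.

t = 137

A counterexample is any positive integer t such that t has exactly 2 positive divisors but the claim fails; we check each in order.
The first 32 eligible values, up to t = 131, all satisfy the conclusion.
t = 137: τ(137) = 2; 137 ≥ 134.
So t = 137 is the smallest counterexample.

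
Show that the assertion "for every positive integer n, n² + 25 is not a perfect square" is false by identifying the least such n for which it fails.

A counterexample is any positive integer n such that n² + 25 is a perfect square; we check each in order.
For n = 1, 2, 3, 4, …, 9, 10, 11 the conclusion holds.
n = 12: 12² + 25 = 169 = 13², a perfect square.

n = 12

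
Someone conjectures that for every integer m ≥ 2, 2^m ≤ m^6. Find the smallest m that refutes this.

m = 30

We need the least integer m ≥ 2 for which 2^m > m^6.
For m = 2, 3, 4, 5, …, 27, 28, 29 the conclusion holds.
m = 30: 2^m = 1073741824 and m^6 = 729000000, so 1073741824 > 729000000.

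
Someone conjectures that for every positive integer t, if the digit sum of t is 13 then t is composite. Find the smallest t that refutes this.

t = 49: digit sum 13; 49 is composite.
t = 58: digit sum 13; 58 is composite.
t = 67: digit sum 13; 67 is prime, not composite.

t = 67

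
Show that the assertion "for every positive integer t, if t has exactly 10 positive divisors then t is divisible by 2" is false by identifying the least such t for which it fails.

The first 9 eligible values, up to t = 368, all satisfy the conclusion.
t = 405: τ(405) = 10; 405 mod 2 = 1.

t = 405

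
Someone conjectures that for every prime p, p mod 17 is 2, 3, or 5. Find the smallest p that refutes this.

p = 7

A counterexample is any prime p such that the claim fails; we check each in order.
For p = 2, 3, 5 the conclusion holds.
p = 7: 7 mod 17 = 7 — not in {2, 3, 5}.
So p = 7 is the smallest counterexample.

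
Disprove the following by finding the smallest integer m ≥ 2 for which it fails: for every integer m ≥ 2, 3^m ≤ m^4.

m = 8

A counterexample is any integer m ≥ 2 such that 3^m > m^4; we check each in order.
The first 6 eligible values, up to m = 7, all satisfy the conclusion.
m = 8: 3^m = 6561 and m^4 = 4096, so 6561 > 4096.
Hence m = 8 is a counterexample.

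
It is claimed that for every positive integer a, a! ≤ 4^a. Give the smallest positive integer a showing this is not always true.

a = 9

Check each positive integer a in order until a! > 4^a.
For a = 1, 2, 3, 4, 5, 6, 7, 8 the conclusion holds.
a = 9: a! = 362880 and 4^a = 262144, so 362880 > 262144.
Thus a = 9 disproves the claim, and no smaller a works.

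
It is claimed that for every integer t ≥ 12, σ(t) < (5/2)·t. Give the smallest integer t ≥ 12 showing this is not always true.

t = 24

Check each integer t ≥ 12 in order until the claim fails.
For t = 12, 13, 14, 15, …, 21, 22, 23 the conclusion holds.
t = 24: σ(24) = 60; 60 ≥ 60.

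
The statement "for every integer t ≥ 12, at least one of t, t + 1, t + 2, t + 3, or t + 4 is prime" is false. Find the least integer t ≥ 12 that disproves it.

We need the least integer t ≥ 12 for which t, t + 1, t + 2, t + 3, t + 4 are all composite.
For t = 12, 13, 14, 15, …, 21, 22, 23 the conclusion holds.
t = 24: 24 = 2 × 12; 25 = 5 × 5; 26 = 2 × 13; 27 = 3 × 9; 28 = 2 × 14 — all composite.

t = 24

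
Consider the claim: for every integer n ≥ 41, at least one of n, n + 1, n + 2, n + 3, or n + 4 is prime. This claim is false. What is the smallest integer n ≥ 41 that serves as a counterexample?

n = 48

We need the least integer n ≥ 41 for which n, n + 1, n + 2, n + 3, n + 4 are all composite.
The first 7 eligible values, up to n = 47, all satisfy the conclusion.
n = 48: 48 = 2 × 24; 49 = 7 × 7; 50 = 2 × 25; 51 = 3 × 17; 52 = 2 × 26 — all composite.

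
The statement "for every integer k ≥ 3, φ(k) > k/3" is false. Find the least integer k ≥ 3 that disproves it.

k = 6

k = 3: φ(3) = 2 and 3/3 = 1, so φ(3) > 3/3.
k = 4: φ(4) = 2 and 4/3 = 4/3, so φ(4) > 4/3.
k = 5: φ(5) = 4 and 5/3 = 5/3, so φ(5) > 5/3.
k = 6: φ(6) = 2 and 6/3 = 2, so φ(6) ≤ 6/3.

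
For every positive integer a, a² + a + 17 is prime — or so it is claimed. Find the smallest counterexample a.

A counterexample is any positive integer a such that a² + a + 17 is not prime; we check each in order.
For a = 1, 2, 3, 4, …, 13, 14, 15 the conclusion holds.
a = 16: a² + a + 17 = 289 = 17 × 17, composite.
Hence a = 16 is a counterexample.

a = 16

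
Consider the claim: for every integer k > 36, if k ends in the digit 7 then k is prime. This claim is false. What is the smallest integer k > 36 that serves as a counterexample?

A counterexample is any integer k > 36 such that k ends in the digit 7 but k is not prime; we check each in order.
For k = 37, 47 the conclusion holds.
k = 57: 57 ends in 7; 57 = 3 × 19, composite.
Thus k = 57 disproves the claim, and no smaller k works.

k = 57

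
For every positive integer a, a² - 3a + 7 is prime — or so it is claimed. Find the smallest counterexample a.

We need the least positive integer a for which a² - 3a + 7 is not prime.
For a = 1, 2, 3, 4, 5 the conclusion holds.
a = 6: a² - 3a + 7 = 25 = 5 × 5, composite.
Hence a = 6 is a counterexample.

a = 6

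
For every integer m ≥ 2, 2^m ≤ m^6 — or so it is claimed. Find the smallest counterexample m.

m = 30

We need the least integer m ≥ 2 for which 2^m > m^6.
For m = 2, 3, 4, 5, …, 27, 28, 29 the conclusion holds.
m = 30: 2^m = 1073741824 and m^6 = 729000000, so 1073741824 > 729000000.
Hence m = 30 is a counterexample.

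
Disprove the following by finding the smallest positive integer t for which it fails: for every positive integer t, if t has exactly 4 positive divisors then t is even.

t = 15

We need the least positive integer t for which t has exactly 4 positive divisors but t is odd.
For t = 6, 8, 10, 14 the conclusion holds.
t = 15: divisors of 15: 1, 3, 5, 15; 15 is odd.
Thus t = 15 disproves the claim, and no smaller t works.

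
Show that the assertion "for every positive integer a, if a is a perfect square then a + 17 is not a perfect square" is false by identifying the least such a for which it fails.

A counterexample is any positive integer a such that a is a perfect square but a + 17 is a perfect square; we check each in order.
The first 7 eligible values, up to a = 49, all satisfy the conclusion.
a = 64: 64 = 8² and 64 + 17 = 81 = 9².

a = 64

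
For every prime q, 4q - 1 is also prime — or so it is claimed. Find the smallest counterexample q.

q = 7

A counterexample is any prime q such that 4q - 1 is not prime; we check each in order.
For q = 2, 3, 5 the conclusion holds.
q = 7: 4q - 1 = 27 = 3 × 9, not prime.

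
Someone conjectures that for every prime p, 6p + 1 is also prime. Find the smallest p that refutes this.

p = 19

We need the least prime p for which 6p + 1 is not prime.
For p = 2, 3, 5, 7, 11, 13, 17 the conclusion holds.
p = 19: 6p + 1 = 115 = 5 × 23, not prime.
Hence p = 19 is a counterexample.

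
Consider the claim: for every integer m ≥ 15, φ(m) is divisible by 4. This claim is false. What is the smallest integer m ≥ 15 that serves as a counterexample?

m = 18

A counterexample is any integer m ≥ 15 such that φ(m) is not divisible by 4; we check each in order.
m = 15: φ(15) = 8; 8 mod 4 = 0.
m = 16: φ(16) = 8; 8 mod 4 = 0.
m = 17: φ(17) = 16; 16 mod 4 = 0.
m = 18: φ(18) = 6; 6 mod 4 = 2.
Thus m = 18 disproves the claim, and no smaller m works.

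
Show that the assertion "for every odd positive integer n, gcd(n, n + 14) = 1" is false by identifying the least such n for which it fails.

n = 7

Check each odd positive integer n in order until gcd(n, n + 14) > 1.
For n = 1, 3, 5 the conclusion holds.
n = 7: gcd(7, 21) = 7.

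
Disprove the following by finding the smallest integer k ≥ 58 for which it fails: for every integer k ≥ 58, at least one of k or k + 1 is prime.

For k = 58, 59, 60, 61 the conclusion holds.
k = 62: 62 = 2 × 31; 63 = 3 × 21 — both composite.
So k = 62 is the smallest counterexample.

k = 62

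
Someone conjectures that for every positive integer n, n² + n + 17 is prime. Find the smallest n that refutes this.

For n = 1, 2, 3, 4, …, 13, 14, 15 the conclusion holds.
n = 16: n² + n + 17 = 289 = 17 × 17, composite.
So n = 16 is the smallest counterexample.

n = 16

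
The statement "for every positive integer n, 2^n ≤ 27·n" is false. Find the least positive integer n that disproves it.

A counterexample is any positive integer n such that 2^n > 27·n; we check each in order.
The first 7 eligible values, up to n = 7, all satisfy the conclusion.
n = 8: 2^n = 256 and 27·n = 216, so 256 > 216.
So n = 8 is the smallest counterexample.

n = 8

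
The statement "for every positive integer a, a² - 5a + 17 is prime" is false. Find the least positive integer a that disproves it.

We need the least positive integer a for which a² - 5a + 17 is not prime.
For a = 1, 2, 3, 4, …, 10, 11, 12 the conclusion holds.
a = 13: a² - 5a + 17 = 121 = 11 × 11, composite.
Hence a = 13 is a counterexample.

a = 13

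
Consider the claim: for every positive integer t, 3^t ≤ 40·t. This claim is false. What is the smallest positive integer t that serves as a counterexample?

We need the least positive integer t for which 3^t > 40·t.
t = 1: 3^t = 3 and 40·t = 40, so 3 ≤ 40.
t = 2: 3^t = 9 and 40·t = 80, so 9 ≤ 80.
t = 3: 3^t = 27 and 40·t = 120, so 27 ≤ 120.
t = 4: 3^t = 81 and 40·t = 160, so 81 ≤ 160.
t = 5: 3^t = 243 and 40·t = 200, so 243 > 200.
Thus t = 5 disproves the claim, and no smaller t works.

t = 5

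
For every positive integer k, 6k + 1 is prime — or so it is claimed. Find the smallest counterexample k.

k = 4

For k = 1, 2, 3 the conclusion holds.
k = 4: 6k + 1 = 25 = 5 × 5, composite.
Thus k = 4 disproves the claim, and no smaller k works.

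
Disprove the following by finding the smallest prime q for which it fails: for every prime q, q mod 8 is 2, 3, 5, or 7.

q = 17

q = 2: 2 mod 8 = 2.
q = 3: 3 mod 8 = 3.
q = 5: 5 mod 8 = 5.
q = 7: 7 mod 8 = 7.
q = 11: 11 mod 8 = 3.
q = 13: 13 mod 8 = 5.
q = 17: 17 mod 8 = 1 — not in {2, 3, 5, 7}.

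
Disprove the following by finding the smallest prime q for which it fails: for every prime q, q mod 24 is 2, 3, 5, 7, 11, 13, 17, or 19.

q = 23

We need the least prime q for which the claim fails.
q = 2: 2 mod 24 = 2.
q = 3: 3 mod 24 = 3.
q = 5: 5 mod 24 = 5.
q = 7: 7 mod 24 = 7.
q = 11: 11 mod 24 = 11.
q = 13: 13 mod 24 = 13.
q = 17: 17 mod 24 = 17.
q = 19: 19 mod 24 = 19.
q = 23: 23 mod 24 = 23 — not in {2, 3, 5, 7, 11, 13, 17, 19}.
So q = 23 is the smallest counterexample.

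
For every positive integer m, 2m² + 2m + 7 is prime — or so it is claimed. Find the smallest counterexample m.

Check each positive integer m in order until 2m² + 2m + 7 is not prime.
m = 1: 2m² + 2m + 7 = 11, prime.
m = 2: 2m² + 2m + 7 = 19, prime.
m = 3: 2m² + 2m + 7 = 31, prime.
m = 4: 2m² + 2m + 7 = 47, prime.
m = 5: 2m² + 2m + 7 = 67, prime.
m = 6: 2m² + 2m + 7 = 91 = 7 × 13, composite.
Thus m = 6 disproves the claim, and no smaller m works.

m = 6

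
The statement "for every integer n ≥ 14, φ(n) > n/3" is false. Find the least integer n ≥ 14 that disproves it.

n = 18

For n = 14, 15, 16, 17 the conclusion holds.
n = 18: φ(18) = 6 and 18/3 = 6, so φ(18) ≤ 18/3.
Hence n = 18 is a counterexample.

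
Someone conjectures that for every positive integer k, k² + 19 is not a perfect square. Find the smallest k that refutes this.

k = 9

k = 1: 1² + 19 = 20, not a perfect square.
k = 2: 2² + 19 = 23, not a perfect square.
k = 3: 3² + 19 = 28, not a perfect square.
k = 4: 4² + 19 = 35, not a perfect square.
k = 5: 5² + 19 = 44, not a perfect square.
k = 6: 6² + 19 = 55, not a perfect square.
k = 7: 7² + 19 = 68, not a perfect square.
k = 8: 8² + 19 = 83, not a perfect square.
k = 9: 9² + 19 = 100 = 10², a perfect square.
Thus k = 9 disproves the claim, and no smaller k works.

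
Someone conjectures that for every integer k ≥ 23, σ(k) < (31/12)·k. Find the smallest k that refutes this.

k = 48

A counterexample is any integer k ≥ 23 such that the claim fails; we check each in order.
The first 25 eligible values, up to k = 47, all satisfy the conclusion.
k = 48: σ(48) = 124; 124 ≥ 124.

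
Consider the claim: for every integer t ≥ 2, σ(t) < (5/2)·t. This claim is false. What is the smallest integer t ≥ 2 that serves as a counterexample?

We need the least integer t ≥ 2 for which the claim fails.
For t = 2, 3, 4, 5, …, 21, 22, 23 the conclusion holds.
t = 24: σ(24) = 60; 60 ≥ 60.
Hence t = 24 is a counterexample.

t = 24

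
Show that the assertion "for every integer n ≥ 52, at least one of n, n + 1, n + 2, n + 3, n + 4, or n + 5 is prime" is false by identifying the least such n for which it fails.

A counterexample is any integer n ≥ 52 such that n, n + 1, n + 2, n + 3, n + 4, n + 5 are all composite; we check each in order.
For n = 52, 53, 54, 55, …, 87, 88, 89 the conclusion holds.
n = 90: 90 = 2 × 45; 91 = 7 × 13; 92 = 2 × 46; 93 = 3 × 31; 94 = 2 × 47; 95 = 5 × 19 — all composite.

n = 90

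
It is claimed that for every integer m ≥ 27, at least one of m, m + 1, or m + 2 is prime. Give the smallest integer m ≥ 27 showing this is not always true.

m = 32

A counterexample is any integer m ≥ 27 such that m, m + 1, m + 2 are all composite; we check each in order.
For m = 27, 28, 29, 30, 31 the conclusion holds.
m = 32: 32 = 2 × 16; 33 = 3 × 11; 34 = 2 × 17 — all composite.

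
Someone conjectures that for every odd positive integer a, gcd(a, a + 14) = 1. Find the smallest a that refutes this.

a = 1: gcd(1, 15) = 1.
a = 3: gcd(3, 17) = 1.
a = 5: gcd(5, 19) = 1.
a = 7: gcd(7, 21) = 7.

a = 7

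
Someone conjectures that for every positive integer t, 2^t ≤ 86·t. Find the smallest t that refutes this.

t = 10

The first 9 eligible values, up to t = 9, all satisfy the conclusion.
t = 10: 2^t = 1024 and 86·t = 860, so 1024 > 860.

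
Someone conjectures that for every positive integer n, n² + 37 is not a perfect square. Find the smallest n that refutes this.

n = 18

The first 17 eligible values, up to n = 17, all satisfy the conclusion.
n = 18: 18² + 37 = 361 = 19², a perfect square.
Thus n = 18 disproves the claim, and no smaller n works.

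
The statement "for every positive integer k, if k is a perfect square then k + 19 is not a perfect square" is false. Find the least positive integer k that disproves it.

k = 1: 1 + 19 = 20, not a perfect square.
k = 4: 4 + 19 = 23, not a perfect square.
k = 9: 9 + 19 = 28, not a perfect square.
k = 16: 16 + 19 = 35, not a perfect square.
k = 25: 25 + 19 = 44, not a perfect square.
k = 36: 36 + 19 = 55, not a perfect square.
k = 49: 49 + 19 = 68, not a perfect square.
k = 64: 64 + 19 = 83, not a perfect square.
k = 81: 81 = 9² and 81 + 19 = 100 = 10².
So k = 81 is the smallest counterexample.

k = 81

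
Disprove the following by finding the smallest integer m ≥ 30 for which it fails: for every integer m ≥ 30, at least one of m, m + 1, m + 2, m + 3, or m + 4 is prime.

m = 32

m = 30: 31 is prime.
m = 31: 31 is prime.
m = 32: 32 = 2 × 16; 33 = 3 × 11; 34 = 2 × 17; 35 = 5 × 7; 36 = 2 × 18 — all composite.
So m = 32 is the smallest counterexample.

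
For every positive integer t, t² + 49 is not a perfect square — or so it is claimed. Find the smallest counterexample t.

We need the least positive integer t for which t² + 49 is a perfect square.
The first 23 eligible values, up to t = 23, all satisfy the conclusion.
t = 24: 24² + 49 = 625 = 25², a perfect square.

t = 24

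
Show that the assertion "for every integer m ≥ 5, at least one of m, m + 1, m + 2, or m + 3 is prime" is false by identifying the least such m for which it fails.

We need the least integer m ≥ 5 for which m, m + 1, m + 2, m + 3 are all composite.
For m = 5, 6, 7, 8, …, 21, 22, 23 the conclusion holds.
m = 24: 24 = 2 × 12; 25 = 5 × 5; 26 = 2 × 13; 27 = 3 × 9 — all composite.

m = 24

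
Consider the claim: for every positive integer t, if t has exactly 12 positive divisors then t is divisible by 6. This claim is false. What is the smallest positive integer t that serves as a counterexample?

Check each positive integer t in order until t has exactly 12 positive divisors but t is not divisible by 6.
For t = 60, 72, 84, 90, 96, 108, 126, 132 the conclusion holds.
t = 140: τ(140) = 12; 140 mod 6 = 2.
So t = 140 is the smallest counterexample.

t = 140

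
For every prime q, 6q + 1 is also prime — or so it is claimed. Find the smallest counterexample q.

The first 7 eligible values, up to q = 17, all satisfy the conclusion.
q = 19: 6q + 1 = 115 = 5 × 23, not prime.
Thus q = 19 disproves the claim, and no smaller q works.

q = 19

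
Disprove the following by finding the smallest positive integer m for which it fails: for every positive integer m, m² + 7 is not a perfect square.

m = 3

Check each positive integer m in order until m² + 7 is a perfect square.
For m = 1, 2 the conclusion holds.
m = 3: 3² + 7 = 16 = 4², a perfect square.
So m = 3 is the smallest counterexample.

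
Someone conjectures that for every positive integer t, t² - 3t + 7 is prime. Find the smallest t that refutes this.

t = 6

We need the least positive integer t for which t² - 3t + 7 is not prime.
The first 5 eligible values, up to t = 5, all satisfy the conclusion.
t = 6: t² - 3t + 7 = 25 = 5 × 5, composite.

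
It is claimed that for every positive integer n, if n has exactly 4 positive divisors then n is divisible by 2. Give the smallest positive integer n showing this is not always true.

We need the least positive integer n for which n has exactly 4 positive divisors but n is not divisible by 2.
n = 6: τ(6) = 4; 6 mod 2 = 0.
n = 8: τ(8) = 4; 8 mod 2 = 0.
n = 10: τ(10) = 4; 10 mod 2 = 0.
n = 14: τ(14) = 4; 14 mod 2 = 0.
n = 15: τ(15) = 4; 15 mod 2 = 1.
Thus n = 15 disproves the claim, and no smaller n works.

n = 15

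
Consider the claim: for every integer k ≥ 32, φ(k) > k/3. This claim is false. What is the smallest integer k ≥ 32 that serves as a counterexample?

k = 36

k = 32: φ(32) = 16 and 32/3 = 32/3, so φ(32) > 32/3.
k = 33: φ(33) = 20 and 33/3 = 11, so φ(33) > 33/3.
k = 34: φ(34) = 16 and 34/3 = 34/3, so φ(34) > 34/3.
k = 35: φ(35) = 24 and 35/3 = 35/3, so φ(35) > 35/3.
k = 36: φ(36) = 12 and 36/3 = 12, so φ(36) ≤ 36/3.
Thus k = 36 disproves the claim, and no smaller k works.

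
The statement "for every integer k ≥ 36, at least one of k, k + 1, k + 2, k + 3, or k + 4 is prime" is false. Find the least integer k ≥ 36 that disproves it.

k = 48

We need the least integer k ≥ 36 for which k, k + 1, k + 2, k + 3, k + 4 are all composite.
For k = 36, 37, 38, 39, …, 45, 46, 47 the conclusion holds.
k = 48: 48 = 2 × 24; 49 = 7 × 7; 50 = 2 × 25; 51 = 3 × 17; 52 = 2 × 26 — all composite.
Hence k = 48 is a counterexample.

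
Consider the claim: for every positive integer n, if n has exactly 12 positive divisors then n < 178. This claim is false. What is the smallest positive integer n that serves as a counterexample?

n = 198

A counterexample is any positive integer n such that n has exactly 12 positive divisors but the claim fails; we check each in order.
For n = 60, 72, 84, 90, …, 150, 156, 160 the conclusion holds.
n = 198: τ(198) = 12; 198 ≥ 178.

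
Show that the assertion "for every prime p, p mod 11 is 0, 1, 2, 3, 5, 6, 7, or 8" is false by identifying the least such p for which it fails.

p = 31

For p = 2, 3, 5, 7, 11, 13, 17, 19, 23, 29 the conclusion holds.
p = 31: 31 mod 11 = 9 — not in {0, 1, 2, 3, 5, 6, 7, 8}.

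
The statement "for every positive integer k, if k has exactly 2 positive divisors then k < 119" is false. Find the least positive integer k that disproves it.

k = 127

The first 30 eligible values, up to k = 113, all satisfy the conclusion.
k = 127: τ(127) = 2; 127 ≥ 119.
So k = 127 is the smallest counterexample.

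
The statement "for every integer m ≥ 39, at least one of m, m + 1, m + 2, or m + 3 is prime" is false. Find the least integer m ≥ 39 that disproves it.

A counterexample is any integer m ≥ 39 such that m, m + 1, m + 2, m + 3 are all composite; we check each in order.
The first 9 eligible values, up to m = 47, all satisfy the conclusion.
m = 48: 48 = 2 × 24; 49 = 7 × 7; 50 = 2 × 25; 51 = 3 × 17 — all composite.
Thus m = 48 disproves the claim, and no smaller m works.

m = 48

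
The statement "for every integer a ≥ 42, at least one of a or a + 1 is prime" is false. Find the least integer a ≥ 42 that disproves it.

For a = 42, 43 the conclusion holds.
a = 44: 44 = 2 × 22; 45 = 3 × 15 — both composite.
Thus a = 44 disproves the claim, and no smaller a works.

a = 44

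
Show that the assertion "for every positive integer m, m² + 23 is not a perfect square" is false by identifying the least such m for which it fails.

m = 11

For m = 1, 2, 3, 4, 5, 6, 7, 8, 9, 10 the conclusion holds.
m = 11: 11² + 23 = 144 = 12², a perfect square.
Hence m = 11 is a counterexample.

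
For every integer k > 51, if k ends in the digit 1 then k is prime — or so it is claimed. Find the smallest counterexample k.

k = 81

A counterexample is any integer k > 51 such that k ends in the digit 1 but k is not prime; we check each in order.
For k = 61, 71 the conclusion holds.
k = 81: 81 ends in 1; 81 = 3 × 27, composite.
Hence k = 81 is a counterexample.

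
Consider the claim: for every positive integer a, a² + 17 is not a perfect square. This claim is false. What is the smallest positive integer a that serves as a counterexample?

a = 8

Check each positive integer a in order until a² + 17 is a perfect square.
a = 1: 1² + 17 = 18, not a perfect square.
a = 2: 2² + 17 = 21, not a perfect square.
a = 3: 3² + 17 = 26, not a perfect square.
a = 4: 4² + 17 = 33, not a perfect square.
a = 5: 5² + 17 = 42, not a perfect square.
a = 6: 6² + 17 = 53, not a perfect square.
a = 7: 7² + 17 = 66, not a perfect square.
a = 8: 8² + 17 = 81 = 9², a perfect square.
Hence a = 8 is a counterexample.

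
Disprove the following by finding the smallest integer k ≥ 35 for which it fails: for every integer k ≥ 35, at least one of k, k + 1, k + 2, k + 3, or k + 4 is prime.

k = 48

For k = 35, 36, 37, 38, …, 45, 46, 47 the conclusion holds.
k = 48: 48 = 2 × 24; 49 = 7 × 7; 50 = 2 × 25; 51 = 3 × 17; 52 = 2 × 26 — all composite.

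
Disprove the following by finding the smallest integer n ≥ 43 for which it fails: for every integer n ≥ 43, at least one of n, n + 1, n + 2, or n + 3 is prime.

n = 48

n = 43: 43 is prime.
n = 44: 47 is prime.
n = 45: 47 is prime.
n = 46: 47 is prime.
n = 47: 47 is prime.
n = 48: 48 = 2 × 24; 49 = 7 × 7; 50 = 2 × 25; 51 = 3 × 17 — all composite.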